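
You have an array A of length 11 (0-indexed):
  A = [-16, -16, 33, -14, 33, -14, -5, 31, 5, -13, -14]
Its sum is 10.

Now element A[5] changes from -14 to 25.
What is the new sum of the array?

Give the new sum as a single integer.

Old value at index 5: -14
New value at index 5: 25
Delta = 25 - -14 = 39
New sum = old_sum + delta = 10 + (39) = 49

Answer: 49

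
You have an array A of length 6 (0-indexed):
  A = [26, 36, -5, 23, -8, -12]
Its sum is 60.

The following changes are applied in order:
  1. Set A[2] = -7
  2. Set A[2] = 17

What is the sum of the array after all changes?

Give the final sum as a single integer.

Initial sum: 60
Change 1: A[2] -5 -> -7, delta = -2, sum = 58
Change 2: A[2] -7 -> 17, delta = 24, sum = 82

Answer: 82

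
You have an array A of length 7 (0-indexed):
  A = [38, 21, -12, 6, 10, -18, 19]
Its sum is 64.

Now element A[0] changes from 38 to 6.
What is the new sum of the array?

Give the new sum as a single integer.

Old value at index 0: 38
New value at index 0: 6
Delta = 6 - 38 = -32
New sum = old_sum + delta = 64 + (-32) = 32

Answer: 32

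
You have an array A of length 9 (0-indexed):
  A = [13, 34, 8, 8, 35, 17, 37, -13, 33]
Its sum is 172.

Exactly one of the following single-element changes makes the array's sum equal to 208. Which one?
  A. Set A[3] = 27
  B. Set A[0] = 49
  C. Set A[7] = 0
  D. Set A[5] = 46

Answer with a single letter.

Option A: A[3] 8->27, delta=19, new_sum=172+(19)=191
Option B: A[0] 13->49, delta=36, new_sum=172+(36)=208 <-- matches target
Option C: A[7] -13->0, delta=13, new_sum=172+(13)=185
Option D: A[5] 17->46, delta=29, new_sum=172+(29)=201

Answer: B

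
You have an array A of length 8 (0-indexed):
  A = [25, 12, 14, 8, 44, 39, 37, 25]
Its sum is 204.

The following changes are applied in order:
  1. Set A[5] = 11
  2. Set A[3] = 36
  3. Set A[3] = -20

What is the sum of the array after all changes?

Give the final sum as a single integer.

Initial sum: 204
Change 1: A[5] 39 -> 11, delta = -28, sum = 176
Change 2: A[3] 8 -> 36, delta = 28, sum = 204
Change 3: A[3] 36 -> -20, delta = -56, sum = 148

Answer: 148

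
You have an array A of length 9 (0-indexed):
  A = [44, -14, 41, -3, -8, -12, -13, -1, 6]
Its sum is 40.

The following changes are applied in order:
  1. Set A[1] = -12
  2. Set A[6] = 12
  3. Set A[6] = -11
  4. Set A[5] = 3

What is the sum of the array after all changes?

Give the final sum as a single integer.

Initial sum: 40
Change 1: A[1] -14 -> -12, delta = 2, sum = 42
Change 2: A[6] -13 -> 12, delta = 25, sum = 67
Change 3: A[6] 12 -> -11, delta = -23, sum = 44
Change 4: A[5] -12 -> 3, delta = 15, sum = 59

Answer: 59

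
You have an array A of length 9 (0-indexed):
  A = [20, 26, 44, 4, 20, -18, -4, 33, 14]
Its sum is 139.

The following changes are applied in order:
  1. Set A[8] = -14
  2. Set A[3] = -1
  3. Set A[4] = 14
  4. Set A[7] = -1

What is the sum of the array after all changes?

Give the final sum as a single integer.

Initial sum: 139
Change 1: A[8] 14 -> -14, delta = -28, sum = 111
Change 2: A[3] 4 -> -1, delta = -5, sum = 106
Change 3: A[4] 20 -> 14, delta = -6, sum = 100
Change 4: A[7] 33 -> -1, delta = -34, sum = 66

Answer: 66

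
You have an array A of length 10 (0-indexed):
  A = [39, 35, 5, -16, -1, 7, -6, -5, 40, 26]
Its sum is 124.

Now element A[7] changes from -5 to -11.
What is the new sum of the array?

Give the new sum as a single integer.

Answer: 118

Derivation:
Old value at index 7: -5
New value at index 7: -11
Delta = -11 - -5 = -6
New sum = old_sum + delta = 124 + (-6) = 118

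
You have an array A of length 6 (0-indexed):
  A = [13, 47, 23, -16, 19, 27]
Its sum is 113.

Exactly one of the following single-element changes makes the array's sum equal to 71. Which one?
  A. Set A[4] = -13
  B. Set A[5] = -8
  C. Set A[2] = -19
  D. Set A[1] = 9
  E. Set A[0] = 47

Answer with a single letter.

Option A: A[4] 19->-13, delta=-32, new_sum=113+(-32)=81
Option B: A[5] 27->-8, delta=-35, new_sum=113+(-35)=78
Option C: A[2] 23->-19, delta=-42, new_sum=113+(-42)=71 <-- matches target
Option D: A[1] 47->9, delta=-38, new_sum=113+(-38)=75
Option E: A[0] 13->47, delta=34, new_sum=113+(34)=147

Answer: C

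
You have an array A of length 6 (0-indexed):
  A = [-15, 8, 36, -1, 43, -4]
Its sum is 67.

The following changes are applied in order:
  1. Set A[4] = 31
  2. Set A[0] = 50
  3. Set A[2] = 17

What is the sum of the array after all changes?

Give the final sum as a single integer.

Answer: 101

Derivation:
Initial sum: 67
Change 1: A[4] 43 -> 31, delta = -12, sum = 55
Change 2: A[0] -15 -> 50, delta = 65, sum = 120
Change 3: A[2] 36 -> 17, delta = -19, sum = 101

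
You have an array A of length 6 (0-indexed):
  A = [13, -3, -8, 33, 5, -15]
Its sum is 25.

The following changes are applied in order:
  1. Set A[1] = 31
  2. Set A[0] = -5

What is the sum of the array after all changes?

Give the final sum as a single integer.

Answer: 41

Derivation:
Initial sum: 25
Change 1: A[1] -3 -> 31, delta = 34, sum = 59
Change 2: A[0] 13 -> -5, delta = -18, sum = 41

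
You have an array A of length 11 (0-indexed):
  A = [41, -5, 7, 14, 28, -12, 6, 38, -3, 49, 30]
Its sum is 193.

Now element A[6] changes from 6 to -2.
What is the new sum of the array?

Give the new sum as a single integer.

Answer: 185

Derivation:
Old value at index 6: 6
New value at index 6: -2
Delta = -2 - 6 = -8
New sum = old_sum + delta = 193 + (-8) = 185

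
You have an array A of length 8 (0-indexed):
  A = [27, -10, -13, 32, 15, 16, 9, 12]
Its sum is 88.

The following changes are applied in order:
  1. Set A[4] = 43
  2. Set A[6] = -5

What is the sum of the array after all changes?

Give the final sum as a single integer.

Answer: 102

Derivation:
Initial sum: 88
Change 1: A[4] 15 -> 43, delta = 28, sum = 116
Change 2: A[6] 9 -> -5, delta = -14, sum = 102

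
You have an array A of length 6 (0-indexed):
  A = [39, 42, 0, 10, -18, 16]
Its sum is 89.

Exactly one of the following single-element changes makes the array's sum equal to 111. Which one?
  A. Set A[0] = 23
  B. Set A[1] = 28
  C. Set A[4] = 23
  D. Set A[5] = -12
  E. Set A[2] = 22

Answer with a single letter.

Answer: E

Derivation:
Option A: A[0] 39->23, delta=-16, new_sum=89+(-16)=73
Option B: A[1] 42->28, delta=-14, new_sum=89+(-14)=75
Option C: A[4] -18->23, delta=41, new_sum=89+(41)=130
Option D: A[5] 16->-12, delta=-28, new_sum=89+(-28)=61
Option E: A[2] 0->22, delta=22, new_sum=89+(22)=111 <-- matches target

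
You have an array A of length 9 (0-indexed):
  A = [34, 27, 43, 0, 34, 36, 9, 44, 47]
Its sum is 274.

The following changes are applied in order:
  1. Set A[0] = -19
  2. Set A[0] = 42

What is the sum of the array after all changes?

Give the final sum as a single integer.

Answer: 282

Derivation:
Initial sum: 274
Change 1: A[0] 34 -> -19, delta = -53, sum = 221
Change 2: A[0] -19 -> 42, delta = 61, sum = 282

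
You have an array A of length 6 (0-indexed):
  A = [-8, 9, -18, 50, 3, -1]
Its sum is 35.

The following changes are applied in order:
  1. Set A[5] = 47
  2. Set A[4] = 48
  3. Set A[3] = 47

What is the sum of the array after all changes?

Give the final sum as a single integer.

Answer: 125

Derivation:
Initial sum: 35
Change 1: A[5] -1 -> 47, delta = 48, sum = 83
Change 2: A[4] 3 -> 48, delta = 45, sum = 128
Change 3: A[3] 50 -> 47, delta = -3, sum = 125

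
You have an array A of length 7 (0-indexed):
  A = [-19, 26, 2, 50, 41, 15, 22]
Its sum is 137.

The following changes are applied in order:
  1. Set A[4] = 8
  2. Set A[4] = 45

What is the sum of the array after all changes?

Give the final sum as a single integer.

Answer: 141

Derivation:
Initial sum: 137
Change 1: A[4] 41 -> 8, delta = -33, sum = 104
Change 2: A[4] 8 -> 45, delta = 37, sum = 141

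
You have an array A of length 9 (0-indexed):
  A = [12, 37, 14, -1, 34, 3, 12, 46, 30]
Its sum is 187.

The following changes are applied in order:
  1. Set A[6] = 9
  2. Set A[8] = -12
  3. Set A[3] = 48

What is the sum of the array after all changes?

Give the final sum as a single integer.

Initial sum: 187
Change 1: A[6] 12 -> 9, delta = -3, sum = 184
Change 2: A[8] 30 -> -12, delta = -42, sum = 142
Change 3: A[3] -1 -> 48, delta = 49, sum = 191

Answer: 191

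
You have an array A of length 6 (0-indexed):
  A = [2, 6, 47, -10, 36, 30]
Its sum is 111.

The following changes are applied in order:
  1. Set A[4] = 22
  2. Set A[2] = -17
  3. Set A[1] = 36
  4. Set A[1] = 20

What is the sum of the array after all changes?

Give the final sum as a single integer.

Initial sum: 111
Change 1: A[4] 36 -> 22, delta = -14, sum = 97
Change 2: A[2] 47 -> -17, delta = -64, sum = 33
Change 3: A[1] 6 -> 36, delta = 30, sum = 63
Change 4: A[1] 36 -> 20, delta = -16, sum = 47

Answer: 47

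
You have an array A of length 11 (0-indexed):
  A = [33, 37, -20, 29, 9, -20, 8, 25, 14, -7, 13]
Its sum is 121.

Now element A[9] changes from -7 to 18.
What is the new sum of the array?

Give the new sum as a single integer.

Old value at index 9: -7
New value at index 9: 18
Delta = 18 - -7 = 25
New sum = old_sum + delta = 121 + (25) = 146

Answer: 146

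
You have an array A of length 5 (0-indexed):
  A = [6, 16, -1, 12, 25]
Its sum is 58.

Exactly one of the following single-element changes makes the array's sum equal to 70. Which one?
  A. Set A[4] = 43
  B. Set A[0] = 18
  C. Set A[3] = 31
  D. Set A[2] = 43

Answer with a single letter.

Option A: A[4] 25->43, delta=18, new_sum=58+(18)=76
Option B: A[0] 6->18, delta=12, new_sum=58+(12)=70 <-- matches target
Option C: A[3] 12->31, delta=19, new_sum=58+(19)=77
Option D: A[2] -1->43, delta=44, new_sum=58+(44)=102

Answer: B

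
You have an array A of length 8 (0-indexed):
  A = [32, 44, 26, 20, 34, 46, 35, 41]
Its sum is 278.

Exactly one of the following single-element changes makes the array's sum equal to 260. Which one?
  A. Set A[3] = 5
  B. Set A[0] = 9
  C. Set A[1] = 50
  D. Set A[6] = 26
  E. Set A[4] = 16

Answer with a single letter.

Option A: A[3] 20->5, delta=-15, new_sum=278+(-15)=263
Option B: A[0] 32->9, delta=-23, new_sum=278+(-23)=255
Option C: A[1] 44->50, delta=6, new_sum=278+(6)=284
Option D: A[6] 35->26, delta=-9, new_sum=278+(-9)=269
Option E: A[4] 34->16, delta=-18, new_sum=278+(-18)=260 <-- matches target

Answer: E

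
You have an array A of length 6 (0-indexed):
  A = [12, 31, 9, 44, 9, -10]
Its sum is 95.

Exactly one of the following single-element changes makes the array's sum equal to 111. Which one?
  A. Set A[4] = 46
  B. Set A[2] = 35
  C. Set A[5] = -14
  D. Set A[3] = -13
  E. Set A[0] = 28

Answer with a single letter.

Option A: A[4] 9->46, delta=37, new_sum=95+(37)=132
Option B: A[2] 9->35, delta=26, new_sum=95+(26)=121
Option C: A[5] -10->-14, delta=-4, new_sum=95+(-4)=91
Option D: A[3] 44->-13, delta=-57, new_sum=95+(-57)=38
Option E: A[0] 12->28, delta=16, new_sum=95+(16)=111 <-- matches target

Answer: E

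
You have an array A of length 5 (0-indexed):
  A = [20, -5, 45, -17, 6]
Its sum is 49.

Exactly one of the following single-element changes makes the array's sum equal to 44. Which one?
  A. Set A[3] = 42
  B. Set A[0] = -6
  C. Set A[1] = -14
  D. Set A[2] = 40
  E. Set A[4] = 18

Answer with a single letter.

Option A: A[3] -17->42, delta=59, new_sum=49+(59)=108
Option B: A[0] 20->-6, delta=-26, new_sum=49+(-26)=23
Option C: A[1] -5->-14, delta=-9, new_sum=49+(-9)=40
Option D: A[2] 45->40, delta=-5, new_sum=49+(-5)=44 <-- matches target
Option E: A[4] 6->18, delta=12, new_sum=49+(12)=61

Answer: D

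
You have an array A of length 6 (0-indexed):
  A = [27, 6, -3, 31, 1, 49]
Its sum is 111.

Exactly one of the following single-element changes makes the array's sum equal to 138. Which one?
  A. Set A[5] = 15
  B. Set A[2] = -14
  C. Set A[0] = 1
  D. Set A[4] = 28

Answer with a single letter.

Option A: A[5] 49->15, delta=-34, new_sum=111+(-34)=77
Option B: A[2] -3->-14, delta=-11, new_sum=111+(-11)=100
Option C: A[0] 27->1, delta=-26, new_sum=111+(-26)=85
Option D: A[4] 1->28, delta=27, new_sum=111+(27)=138 <-- matches target

Answer: D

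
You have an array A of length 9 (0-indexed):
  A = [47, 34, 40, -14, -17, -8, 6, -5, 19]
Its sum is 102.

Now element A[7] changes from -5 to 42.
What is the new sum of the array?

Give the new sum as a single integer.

Old value at index 7: -5
New value at index 7: 42
Delta = 42 - -5 = 47
New sum = old_sum + delta = 102 + (47) = 149

Answer: 149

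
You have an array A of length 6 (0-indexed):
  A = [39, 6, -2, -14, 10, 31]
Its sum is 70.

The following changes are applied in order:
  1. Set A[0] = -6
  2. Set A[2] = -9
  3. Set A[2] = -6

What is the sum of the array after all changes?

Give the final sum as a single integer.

Answer: 21

Derivation:
Initial sum: 70
Change 1: A[0] 39 -> -6, delta = -45, sum = 25
Change 2: A[2] -2 -> -9, delta = -7, sum = 18
Change 3: A[2] -9 -> -6, delta = 3, sum = 21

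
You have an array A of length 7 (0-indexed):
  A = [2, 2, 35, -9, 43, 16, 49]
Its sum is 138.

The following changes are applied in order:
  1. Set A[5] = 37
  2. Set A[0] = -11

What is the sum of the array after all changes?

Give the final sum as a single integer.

Initial sum: 138
Change 1: A[5] 16 -> 37, delta = 21, sum = 159
Change 2: A[0] 2 -> -11, delta = -13, sum = 146

Answer: 146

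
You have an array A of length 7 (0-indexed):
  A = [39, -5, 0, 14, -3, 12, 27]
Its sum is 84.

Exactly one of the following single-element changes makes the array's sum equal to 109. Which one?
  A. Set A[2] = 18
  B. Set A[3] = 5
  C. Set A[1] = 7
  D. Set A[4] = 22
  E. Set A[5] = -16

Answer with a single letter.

Answer: D

Derivation:
Option A: A[2] 0->18, delta=18, new_sum=84+(18)=102
Option B: A[3] 14->5, delta=-9, new_sum=84+(-9)=75
Option C: A[1] -5->7, delta=12, new_sum=84+(12)=96
Option D: A[4] -3->22, delta=25, new_sum=84+(25)=109 <-- matches target
Option E: A[5] 12->-16, delta=-28, new_sum=84+(-28)=56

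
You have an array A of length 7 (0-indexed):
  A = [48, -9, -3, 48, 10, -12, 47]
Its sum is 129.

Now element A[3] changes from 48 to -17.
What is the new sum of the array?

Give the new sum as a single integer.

Old value at index 3: 48
New value at index 3: -17
Delta = -17 - 48 = -65
New sum = old_sum + delta = 129 + (-65) = 64

Answer: 64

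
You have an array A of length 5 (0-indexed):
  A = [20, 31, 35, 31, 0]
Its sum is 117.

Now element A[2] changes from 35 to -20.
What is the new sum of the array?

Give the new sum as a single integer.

Old value at index 2: 35
New value at index 2: -20
Delta = -20 - 35 = -55
New sum = old_sum + delta = 117 + (-55) = 62

Answer: 62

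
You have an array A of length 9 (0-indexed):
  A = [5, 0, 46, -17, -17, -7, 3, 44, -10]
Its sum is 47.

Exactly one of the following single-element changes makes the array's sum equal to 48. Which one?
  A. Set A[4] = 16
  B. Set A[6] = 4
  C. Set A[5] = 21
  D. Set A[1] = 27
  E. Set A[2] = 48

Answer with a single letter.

Option A: A[4] -17->16, delta=33, new_sum=47+(33)=80
Option B: A[6] 3->4, delta=1, new_sum=47+(1)=48 <-- matches target
Option C: A[5] -7->21, delta=28, new_sum=47+(28)=75
Option D: A[1] 0->27, delta=27, new_sum=47+(27)=74
Option E: A[2] 46->48, delta=2, new_sum=47+(2)=49

Answer: B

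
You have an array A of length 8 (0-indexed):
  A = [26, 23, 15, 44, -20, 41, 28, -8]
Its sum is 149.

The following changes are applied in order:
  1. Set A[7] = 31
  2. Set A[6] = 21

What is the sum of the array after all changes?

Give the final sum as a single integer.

Initial sum: 149
Change 1: A[7] -8 -> 31, delta = 39, sum = 188
Change 2: A[6] 28 -> 21, delta = -7, sum = 181

Answer: 181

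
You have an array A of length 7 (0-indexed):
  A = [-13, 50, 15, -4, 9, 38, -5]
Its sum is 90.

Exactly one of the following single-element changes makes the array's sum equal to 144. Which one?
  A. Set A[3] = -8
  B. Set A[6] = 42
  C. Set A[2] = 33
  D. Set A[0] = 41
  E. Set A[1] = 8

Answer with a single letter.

Answer: D

Derivation:
Option A: A[3] -4->-8, delta=-4, new_sum=90+(-4)=86
Option B: A[6] -5->42, delta=47, new_sum=90+(47)=137
Option C: A[2] 15->33, delta=18, new_sum=90+(18)=108
Option D: A[0] -13->41, delta=54, new_sum=90+(54)=144 <-- matches target
Option E: A[1] 50->8, delta=-42, new_sum=90+(-42)=48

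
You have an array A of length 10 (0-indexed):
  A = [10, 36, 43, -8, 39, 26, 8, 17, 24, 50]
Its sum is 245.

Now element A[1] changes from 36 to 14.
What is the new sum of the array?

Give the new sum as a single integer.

Old value at index 1: 36
New value at index 1: 14
Delta = 14 - 36 = -22
New sum = old_sum + delta = 245 + (-22) = 223

Answer: 223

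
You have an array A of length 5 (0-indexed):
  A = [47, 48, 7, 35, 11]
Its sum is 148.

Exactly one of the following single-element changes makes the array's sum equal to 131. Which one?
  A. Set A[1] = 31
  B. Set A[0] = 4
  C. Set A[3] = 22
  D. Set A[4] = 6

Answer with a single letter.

Answer: A

Derivation:
Option A: A[1] 48->31, delta=-17, new_sum=148+(-17)=131 <-- matches target
Option B: A[0] 47->4, delta=-43, new_sum=148+(-43)=105
Option C: A[3] 35->22, delta=-13, new_sum=148+(-13)=135
Option D: A[4] 11->6, delta=-5, new_sum=148+(-5)=143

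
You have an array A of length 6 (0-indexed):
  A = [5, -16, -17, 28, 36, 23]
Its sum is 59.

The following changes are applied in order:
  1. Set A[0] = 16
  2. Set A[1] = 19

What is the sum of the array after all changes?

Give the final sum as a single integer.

Initial sum: 59
Change 1: A[0] 5 -> 16, delta = 11, sum = 70
Change 2: A[1] -16 -> 19, delta = 35, sum = 105

Answer: 105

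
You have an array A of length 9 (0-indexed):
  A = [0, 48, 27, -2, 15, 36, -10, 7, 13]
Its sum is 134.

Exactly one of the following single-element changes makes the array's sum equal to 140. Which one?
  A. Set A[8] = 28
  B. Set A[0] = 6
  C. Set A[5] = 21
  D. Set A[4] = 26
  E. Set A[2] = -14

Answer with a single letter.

Option A: A[8] 13->28, delta=15, new_sum=134+(15)=149
Option B: A[0] 0->6, delta=6, new_sum=134+(6)=140 <-- matches target
Option C: A[5] 36->21, delta=-15, new_sum=134+(-15)=119
Option D: A[4] 15->26, delta=11, new_sum=134+(11)=145
Option E: A[2] 27->-14, delta=-41, new_sum=134+(-41)=93

Answer: B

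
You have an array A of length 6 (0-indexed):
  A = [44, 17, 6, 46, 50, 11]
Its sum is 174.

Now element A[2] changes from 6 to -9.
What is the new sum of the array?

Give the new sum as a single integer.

Old value at index 2: 6
New value at index 2: -9
Delta = -9 - 6 = -15
New sum = old_sum + delta = 174 + (-15) = 159

Answer: 159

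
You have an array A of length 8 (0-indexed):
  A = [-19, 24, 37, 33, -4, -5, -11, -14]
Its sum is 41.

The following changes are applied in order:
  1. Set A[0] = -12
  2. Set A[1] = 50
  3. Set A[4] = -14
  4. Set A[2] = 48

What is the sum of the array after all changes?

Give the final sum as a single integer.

Answer: 75

Derivation:
Initial sum: 41
Change 1: A[0] -19 -> -12, delta = 7, sum = 48
Change 2: A[1] 24 -> 50, delta = 26, sum = 74
Change 3: A[4] -4 -> -14, delta = -10, sum = 64
Change 4: A[2] 37 -> 48, delta = 11, sum = 75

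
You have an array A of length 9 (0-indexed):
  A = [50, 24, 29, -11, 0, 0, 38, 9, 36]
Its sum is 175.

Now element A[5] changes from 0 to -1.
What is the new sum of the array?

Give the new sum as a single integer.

Old value at index 5: 0
New value at index 5: -1
Delta = -1 - 0 = -1
New sum = old_sum + delta = 175 + (-1) = 174

Answer: 174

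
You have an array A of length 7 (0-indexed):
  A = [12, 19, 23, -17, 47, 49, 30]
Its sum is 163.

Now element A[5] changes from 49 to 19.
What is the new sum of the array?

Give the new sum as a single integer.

Answer: 133

Derivation:
Old value at index 5: 49
New value at index 5: 19
Delta = 19 - 49 = -30
New sum = old_sum + delta = 163 + (-30) = 133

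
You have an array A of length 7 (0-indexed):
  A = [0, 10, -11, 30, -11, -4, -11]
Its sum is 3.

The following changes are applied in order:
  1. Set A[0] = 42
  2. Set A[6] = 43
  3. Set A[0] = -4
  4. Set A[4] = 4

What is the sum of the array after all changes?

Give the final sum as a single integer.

Answer: 68

Derivation:
Initial sum: 3
Change 1: A[0] 0 -> 42, delta = 42, sum = 45
Change 2: A[6] -11 -> 43, delta = 54, sum = 99
Change 3: A[0] 42 -> -4, delta = -46, sum = 53
Change 4: A[4] -11 -> 4, delta = 15, sum = 68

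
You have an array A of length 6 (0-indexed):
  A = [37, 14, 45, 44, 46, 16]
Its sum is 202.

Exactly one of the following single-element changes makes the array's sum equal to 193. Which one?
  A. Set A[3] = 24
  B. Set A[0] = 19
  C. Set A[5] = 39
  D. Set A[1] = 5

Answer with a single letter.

Answer: D

Derivation:
Option A: A[3] 44->24, delta=-20, new_sum=202+(-20)=182
Option B: A[0] 37->19, delta=-18, new_sum=202+(-18)=184
Option C: A[5] 16->39, delta=23, new_sum=202+(23)=225
Option D: A[1] 14->5, delta=-9, new_sum=202+(-9)=193 <-- matches target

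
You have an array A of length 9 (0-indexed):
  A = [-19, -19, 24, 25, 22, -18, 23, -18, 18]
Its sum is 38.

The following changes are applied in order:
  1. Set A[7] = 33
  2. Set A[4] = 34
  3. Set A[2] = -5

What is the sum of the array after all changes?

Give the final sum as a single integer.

Initial sum: 38
Change 1: A[7] -18 -> 33, delta = 51, sum = 89
Change 2: A[4] 22 -> 34, delta = 12, sum = 101
Change 3: A[2] 24 -> -5, delta = -29, sum = 72

Answer: 72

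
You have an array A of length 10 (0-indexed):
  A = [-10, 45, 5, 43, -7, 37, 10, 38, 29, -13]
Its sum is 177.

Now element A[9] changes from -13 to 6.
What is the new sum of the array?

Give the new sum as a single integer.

Answer: 196

Derivation:
Old value at index 9: -13
New value at index 9: 6
Delta = 6 - -13 = 19
New sum = old_sum + delta = 177 + (19) = 196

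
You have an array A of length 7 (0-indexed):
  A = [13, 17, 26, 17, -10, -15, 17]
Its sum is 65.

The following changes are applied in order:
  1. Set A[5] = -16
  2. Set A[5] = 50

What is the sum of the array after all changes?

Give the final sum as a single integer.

Answer: 130

Derivation:
Initial sum: 65
Change 1: A[5] -15 -> -16, delta = -1, sum = 64
Change 2: A[5] -16 -> 50, delta = 66, sum = 130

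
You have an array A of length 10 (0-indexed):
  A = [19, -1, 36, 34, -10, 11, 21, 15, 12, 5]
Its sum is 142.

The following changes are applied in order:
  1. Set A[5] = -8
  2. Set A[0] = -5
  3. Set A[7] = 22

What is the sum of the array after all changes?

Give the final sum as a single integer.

Initial sum: 142
Change 1: A[5] 11 -> -8, delta = -19, sum = 123
Change 2: A[0] 19 -> -5, delta = -24, sum = 99
Change 3: A[7] 15 -> 22, delta = 7, sum = 106

Answer: 106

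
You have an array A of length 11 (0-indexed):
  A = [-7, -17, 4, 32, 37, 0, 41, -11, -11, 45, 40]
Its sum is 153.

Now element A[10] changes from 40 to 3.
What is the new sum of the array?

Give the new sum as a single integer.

Answer: 116

Derivation:
Old value at index 10: 40
New value at index 10: 3
Delta = 3 - 40 = -37
New sum = old_sum + delta = 153 + (-37) = 116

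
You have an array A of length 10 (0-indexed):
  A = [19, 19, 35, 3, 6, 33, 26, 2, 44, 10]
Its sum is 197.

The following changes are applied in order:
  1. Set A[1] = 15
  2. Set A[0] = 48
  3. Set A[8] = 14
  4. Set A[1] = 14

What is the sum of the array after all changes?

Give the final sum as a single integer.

Answer: 191

Derivation:
Initial sum: 197
Change 1: A[1] 19 -> 15, delta = -4, sum = 193
Change 2: A[0] 19 -> 48, delta = 29, sum = 222
Change 3: A[8] 44 -> 14, delta = -30, sum = 192
Change 4: A[1] 15 -> 14, delta = -1, sum = 191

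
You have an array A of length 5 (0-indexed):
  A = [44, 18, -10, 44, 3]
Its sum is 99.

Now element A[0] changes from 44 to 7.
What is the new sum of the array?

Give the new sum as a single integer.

Old value at index 0: 44
New value at index 0: 7
Delta = 7 - 44 = -37
New sum = old_sum + delta = 99 + (-37) = 62

Answer: 62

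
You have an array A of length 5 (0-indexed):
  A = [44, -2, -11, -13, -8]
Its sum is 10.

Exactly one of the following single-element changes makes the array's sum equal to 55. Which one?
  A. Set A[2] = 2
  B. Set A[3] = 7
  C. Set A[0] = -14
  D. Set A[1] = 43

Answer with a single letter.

Answer: D

Derivation:
Option A: A[2] -11->2, delta=13, new_sum=10+(13)=23
Option B: A[3] -13->7, delta=20, new_sum=10+(20)=30
Option C: A[0] 44->-14, delta=-58, new_sum=10+(-58)=-48
Option D: A[1] -2->43, delta=45, new_sum=10+(45)=55 <-- matches target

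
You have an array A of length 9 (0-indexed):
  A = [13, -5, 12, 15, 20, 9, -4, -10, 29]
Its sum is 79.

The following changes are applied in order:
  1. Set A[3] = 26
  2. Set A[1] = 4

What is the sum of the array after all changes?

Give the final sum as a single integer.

Answer: 99

Derivation:
Initial sum: 79
Change 1: A[3] 15 -> 26, delta = 11, sum = 90
Change 2: A[1] -5 -> 4, delta = 9, sum = 99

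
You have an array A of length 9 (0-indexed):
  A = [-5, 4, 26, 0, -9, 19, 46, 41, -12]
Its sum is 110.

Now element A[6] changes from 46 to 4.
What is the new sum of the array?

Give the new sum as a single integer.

Old value at index 6: 46
New value at index 6: 4
Delta = 4 - 46 = -42
New sum = old_sum + delta = 110 + (-42) = 68

Answer: 68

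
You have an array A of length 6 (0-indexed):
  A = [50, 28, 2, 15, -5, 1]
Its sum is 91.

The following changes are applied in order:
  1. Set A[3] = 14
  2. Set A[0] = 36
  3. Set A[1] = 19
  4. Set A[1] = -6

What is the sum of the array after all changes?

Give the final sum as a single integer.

Answer: 42

Derivation:
Initial sum: 91
Change 1: A[3] 15 -> 14, delta = -1, sum = 90
Change 2: A[0] 50 -> 36, delta = -14, sum = 76
Change 3: A[1] 28 -> 19, delta = -9, sum = 67
Change 4: A[1] 19 -> -6, delta = -25, sum = 42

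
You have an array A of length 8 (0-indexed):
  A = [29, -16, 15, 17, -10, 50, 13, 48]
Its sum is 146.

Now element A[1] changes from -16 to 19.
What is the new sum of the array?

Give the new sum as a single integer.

Answer: 181

Derivation:
Old value at index 1: -16
New value at index 1: 19
Delta = 19 - -16 = 35
New sum = old_sum + delta = 146 + (35) = 181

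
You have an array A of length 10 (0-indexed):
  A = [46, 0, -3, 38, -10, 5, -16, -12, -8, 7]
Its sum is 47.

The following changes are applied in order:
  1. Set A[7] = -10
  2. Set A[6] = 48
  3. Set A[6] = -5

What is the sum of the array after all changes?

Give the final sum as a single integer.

Initial sum: 47
Change 1: A[7] -12 -> -10, delta = 2, sum = 49
Change 2: A[6] -16 -> 48, delta = 64, sum = 113
Change 3: A[6] 48 -> -5, delta = -53, sum = 60

Answer: 60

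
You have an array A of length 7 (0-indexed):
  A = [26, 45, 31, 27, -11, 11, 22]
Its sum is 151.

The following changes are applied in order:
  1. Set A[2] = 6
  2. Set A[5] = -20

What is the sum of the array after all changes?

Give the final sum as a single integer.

Answer: 95

Derivation:
Initial sum: 151
Change 1: A[2] 31 -> 6, delta = -25, sum = 126
Change 2: A[5] 11 -> -20, delta = -31, sum = 95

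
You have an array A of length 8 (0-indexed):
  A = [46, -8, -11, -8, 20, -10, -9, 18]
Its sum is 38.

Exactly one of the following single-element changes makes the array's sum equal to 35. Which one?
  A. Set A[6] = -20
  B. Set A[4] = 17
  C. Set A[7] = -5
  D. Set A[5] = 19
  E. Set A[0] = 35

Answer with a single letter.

Option A: A[6] -9->-20, delta=-11, new_sum=38+(-11)=27
Option B: A[4] 20->17, delta=-3, new_sum=38+(-3)=35 <-- matches target
Option C: A[7] 18->-5, delta=-23, new_sum=38+(-23)=15
Option D: A[5] -10->19, delta=29, new_sum=38+(29)=67
Option E: A[0] 46->35, delta=-11, new_sum=38+(-11)=27

Answer: B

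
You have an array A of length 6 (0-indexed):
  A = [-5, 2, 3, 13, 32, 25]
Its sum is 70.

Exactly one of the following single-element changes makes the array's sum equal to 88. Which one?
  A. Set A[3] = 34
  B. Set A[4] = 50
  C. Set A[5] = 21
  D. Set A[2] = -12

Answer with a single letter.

Answer: B

Derivation:
Option A: A[3] 13->34, delta=21, new_sum=70+(21)=91
Option B: A[4] 32->50, delta=18, new_sum=70+(18)=88 <-- matches target
Option C: A[5] 25->21, delta=-4, new_sum=70+(-4)=66
Option D: A[2] 3->-12, delta=-15, new_sum=70+(-15)=55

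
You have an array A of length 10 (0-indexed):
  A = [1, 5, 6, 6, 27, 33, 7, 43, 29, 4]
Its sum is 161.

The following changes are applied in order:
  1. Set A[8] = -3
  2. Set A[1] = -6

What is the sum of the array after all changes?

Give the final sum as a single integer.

Initial sum: 161
Change 1: A[8] 29 -> -3, delta = -32, sum = 129
Change 2: A[1] 5 -> -6, delta = -11, sum = 118

Answer: 118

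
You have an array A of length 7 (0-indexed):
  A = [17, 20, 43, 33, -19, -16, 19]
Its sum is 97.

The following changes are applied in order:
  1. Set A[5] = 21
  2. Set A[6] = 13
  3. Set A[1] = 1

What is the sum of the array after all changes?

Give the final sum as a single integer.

Initial sum: 97
Change 1: A[5] -16 -> 21, delta = 37, sum = 134
Change 2: A[6] 19 -> 13, delta = -6, sum = 128
Change 3: A[1] 20 -> 1, delta = -19, sum = 109

Answer: 109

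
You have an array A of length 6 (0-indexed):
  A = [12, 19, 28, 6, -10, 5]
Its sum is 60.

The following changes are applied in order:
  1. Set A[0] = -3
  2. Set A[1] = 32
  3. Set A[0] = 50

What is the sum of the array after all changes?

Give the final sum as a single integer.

Answer: 111

Derivation:
Initial sum: 60
Change 1: A[0] 12 -> -3, delta = -15, sum = 45
Change 2: A[1] 19 -> 32, delta = 13, sum = 58
Change 3: A[0] -3 -> 50, delta = 53, sum = 111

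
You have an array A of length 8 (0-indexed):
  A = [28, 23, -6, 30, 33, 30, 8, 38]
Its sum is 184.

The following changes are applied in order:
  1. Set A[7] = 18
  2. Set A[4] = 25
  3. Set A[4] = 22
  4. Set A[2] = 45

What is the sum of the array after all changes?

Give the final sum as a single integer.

Initial sum: 184
Change 1: A[7] 38 -> 18, delta = -20, sum = 164
Change 2: A[4] 33 -> 25, delta = -8, sum = 156
Change 3: A[4] 25 -> 22, delta = -3, sum = 153
Change 4: A[2] -6 -> 45, delta = 51, sum = 204

Answer: 204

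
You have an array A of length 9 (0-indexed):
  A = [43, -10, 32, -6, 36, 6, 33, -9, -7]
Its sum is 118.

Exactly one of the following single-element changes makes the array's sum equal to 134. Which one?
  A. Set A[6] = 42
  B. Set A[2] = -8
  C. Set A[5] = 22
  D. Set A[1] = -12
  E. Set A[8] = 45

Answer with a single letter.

Option A: A[6] 33->42, delta=9, new_sum=118+(9)=127
Option B: A[2] 32->-8, delta=-40, new_sum=118+(-40)=78
Option C: A[5] 6->22, delta=16, new_sum=118+(16)=134 <-- matches target
Option D: A[1] -10->-12, delta=-2, new_sum=118+(-2)=116
Option E: A[8] -7->45, delta=52, new_sum=118+(52)=170

Answer: C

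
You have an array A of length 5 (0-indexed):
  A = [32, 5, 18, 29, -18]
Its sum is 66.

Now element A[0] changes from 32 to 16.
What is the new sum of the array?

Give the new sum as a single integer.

Old value at index 0: 32
New value at index 0: 16
Delta = 16 - 32 = -16
New sum = old_sum + delta = 66 + (-16) = 50

Answer: 50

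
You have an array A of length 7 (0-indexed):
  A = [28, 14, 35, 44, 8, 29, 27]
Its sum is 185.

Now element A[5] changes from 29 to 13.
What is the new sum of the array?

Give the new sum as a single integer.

Old value at index 5: 29
New value at index 5: 13
Delta = 13 - 29 = -16
New sum = old_sum + delta = 185 + (-16) = 169

Answer: 169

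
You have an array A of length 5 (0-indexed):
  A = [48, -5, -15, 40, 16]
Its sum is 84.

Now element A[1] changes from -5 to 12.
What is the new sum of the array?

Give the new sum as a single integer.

Answer: 101

Derivation:
Old value at index 1: -5
New value at index 1: 12
Delta = 12 - -5 = 17
New sum = old_sum + delta = 84 + (17) = 101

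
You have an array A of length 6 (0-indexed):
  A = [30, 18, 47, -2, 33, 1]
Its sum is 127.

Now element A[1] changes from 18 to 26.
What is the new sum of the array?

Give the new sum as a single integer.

Answer: 135

Derivation:
Old value at index 1: 18
New value at index 1: 26
Delta = 26 - 18 = 8
New sum = old_sum + delta = 127 + (8) = 135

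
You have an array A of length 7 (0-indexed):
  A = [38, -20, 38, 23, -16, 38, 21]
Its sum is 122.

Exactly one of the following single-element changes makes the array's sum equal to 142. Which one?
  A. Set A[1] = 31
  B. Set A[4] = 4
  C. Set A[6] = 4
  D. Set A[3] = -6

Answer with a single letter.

Answer: B

Derivation:
Option A: A[1] -20->31, delta=51, new_sum=122+(51)=173
Option B: A[4] -16->4, delta=20, new_sum=122+(20)=142 <-- matches target
Option C: A[6] 21->4, delta=-17, new_sum=122+(-17)=105
Option D: A[3] 23->-6, delta=-29, new_sum=122+(-29)=93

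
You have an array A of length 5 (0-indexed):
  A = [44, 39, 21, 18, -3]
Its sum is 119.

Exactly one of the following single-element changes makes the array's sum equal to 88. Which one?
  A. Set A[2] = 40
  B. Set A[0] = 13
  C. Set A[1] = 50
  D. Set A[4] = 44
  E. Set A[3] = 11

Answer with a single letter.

Option A: A[2] 21->40, delta=19, new_sum=119+(19)=138
Option B: A[0] 44->13, delta=-31, new_sum=119+(-31)=88 <-- matches target
Option C: A[1] 39->50, delta=11, new_sum=119+(11)=130
Option D: A[4] -3->44, delta=47, new_sum=119+(47)=166
Option E: A[3] 18->11, delta=-7, new_sum=119+(-7)=112

Answer: B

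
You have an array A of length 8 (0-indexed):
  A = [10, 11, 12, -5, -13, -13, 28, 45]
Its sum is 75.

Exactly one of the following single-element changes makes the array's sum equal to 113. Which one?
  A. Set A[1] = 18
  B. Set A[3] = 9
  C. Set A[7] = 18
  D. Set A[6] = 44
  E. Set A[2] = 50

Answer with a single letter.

Answer: E

Derivation:
Option A: A[1] 11->18, delta=7, new_sum=75+(7)=82
Option B: A[3] -5->9, delta=14, new_sum=75+(14)=89
Option C: A[7] 45->18, delta=-27, new_sum=75+(-27)=48
Option D: A[6] 28->44, delta=16, new_sum=75+(16)=91
Option E: A[2] 12->50, delta=38, new_sum=75+(38)=113 <-- matches target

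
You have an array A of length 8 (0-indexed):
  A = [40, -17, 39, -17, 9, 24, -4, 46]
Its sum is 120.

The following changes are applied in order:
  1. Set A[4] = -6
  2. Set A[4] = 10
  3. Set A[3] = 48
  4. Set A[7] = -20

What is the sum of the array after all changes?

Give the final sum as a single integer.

Initial sum: 120
Change 1: A[4] 9 -> -6, delta = -15, sum = 105
Change 2: A[4] -6 -> 10, delta = 16, sum = 121
Change 3: A[3] -17 -> 48, delta = 65, sum = 186
Change 4: A[7] 46 -> -20, delta = -66, sum = 120

Answer: 120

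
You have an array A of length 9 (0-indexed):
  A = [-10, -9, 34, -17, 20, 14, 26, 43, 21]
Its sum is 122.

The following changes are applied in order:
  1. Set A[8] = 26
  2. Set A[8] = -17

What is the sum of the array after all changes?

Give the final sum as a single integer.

Initial sum: 122
Change 1: A[8] 21 -> 26, delta = 5, sum = 127
Change 2: A[8] 26 -> -17, delta = -43, sum = 84

Answer: 84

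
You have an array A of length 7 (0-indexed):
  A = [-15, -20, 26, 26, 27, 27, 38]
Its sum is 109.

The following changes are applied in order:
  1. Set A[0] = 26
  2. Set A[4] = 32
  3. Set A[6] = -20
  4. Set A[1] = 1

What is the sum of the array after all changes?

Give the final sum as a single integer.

Initial sum: 109
Change 1: A[0] -15 -> 26, delta = 41, sum = 150
Change 2: A[4] 27 -> 32, delta = 5, sum = 155
Change 3: A[6] 38 -> -20, delta = -58, sum = 97
Change 4: A[1] -20 -> 1, delta = 21, sum = 118

Answer: 118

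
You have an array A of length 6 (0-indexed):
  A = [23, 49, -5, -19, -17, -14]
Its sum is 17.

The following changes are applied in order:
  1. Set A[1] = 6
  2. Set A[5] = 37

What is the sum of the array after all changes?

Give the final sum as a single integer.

Answer: 25

Derivation:
Initial sum: 17
Change 1: A[1] 49 -> 6, delta = -43, sum = -26
Change 2: A[5] -14 -> 37, delta = 51, sum = 25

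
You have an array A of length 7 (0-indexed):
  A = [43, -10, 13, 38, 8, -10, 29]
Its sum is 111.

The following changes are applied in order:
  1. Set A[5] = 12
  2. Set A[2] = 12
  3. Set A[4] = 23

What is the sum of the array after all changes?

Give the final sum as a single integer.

Answer: 147

Derivation:
Initial sum: 111
Change 1: A[5] -10 -> 12, delta = 22, sum = 133
Change 2: A[2] 13 -> 12, delta = -1, sum = 132
Change 3: A[4] 8 -> 23, delta = 15, sum = 147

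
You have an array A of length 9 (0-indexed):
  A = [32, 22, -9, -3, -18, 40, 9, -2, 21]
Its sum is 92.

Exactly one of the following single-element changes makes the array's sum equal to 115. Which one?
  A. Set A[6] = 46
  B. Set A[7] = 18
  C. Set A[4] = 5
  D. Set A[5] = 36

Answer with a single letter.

Option A: A[6] 9->46, delta=37, new_sum=92+(37)=129
Option B: A[7] -2->18, delta=20, new_sum=92+(20)=112
Option C: A[4] -18->5, delta=23, new_sum=92+(23)=115 <-- matches target
Option D: A[5] 40->36, delta=-4, new_sum=92+(-4)=88

Answer: C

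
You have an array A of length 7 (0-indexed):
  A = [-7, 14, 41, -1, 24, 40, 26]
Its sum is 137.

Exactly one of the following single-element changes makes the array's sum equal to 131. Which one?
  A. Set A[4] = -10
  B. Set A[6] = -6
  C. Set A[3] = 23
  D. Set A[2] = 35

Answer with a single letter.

Answer: D

Derivation:
Option A: A[4] 24->-10, delta=-34, new_sum=137+(-34)=103
Option B: A[6] 26->-6, delta=-32, new_sum=137+(-32)=105
Option C: A[3] -1->23, delta=24, new_sum=137+(24)=161
Option D: A[2] 41->35, delta=-6, new_sum=137+(-6)=131 <-- matches target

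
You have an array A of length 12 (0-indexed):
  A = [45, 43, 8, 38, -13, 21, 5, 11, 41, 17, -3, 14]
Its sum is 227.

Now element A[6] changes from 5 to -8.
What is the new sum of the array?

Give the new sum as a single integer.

Answer: 214

Derivation:
Old value at index 6: 5
New value at index 6: -8
Delta = -8 - 5 = -13
New sum = old_sum + delta = 227 + (-13) = 214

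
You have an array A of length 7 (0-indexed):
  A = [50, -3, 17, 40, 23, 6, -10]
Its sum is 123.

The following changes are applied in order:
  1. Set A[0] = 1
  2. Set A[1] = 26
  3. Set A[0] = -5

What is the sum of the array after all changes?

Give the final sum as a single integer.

Initial sum: 123
Change 1: A[0] 50 -> 1, delta = -49, sum = 74
Change 2: A[1] -3 -> 26, delta = 29, sum = 103
Change 3: A[0] 1 -> -5, delta = -6, sum = 97

Answer: 97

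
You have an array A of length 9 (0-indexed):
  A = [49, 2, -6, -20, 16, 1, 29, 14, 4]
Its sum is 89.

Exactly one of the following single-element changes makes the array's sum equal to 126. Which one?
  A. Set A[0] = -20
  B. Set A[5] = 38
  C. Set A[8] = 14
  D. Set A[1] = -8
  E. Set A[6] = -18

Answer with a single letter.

Option A: A[0] 49->-20, delta=-69, new_sum=89+(-69)=20
Option B: A[5] 1->38, delta=37, new_sum=89+(37)=126 <-- matches target
Option C: A[8] 4->14, delta=10, new_sum=89+(10)=99
Option D: A[1] 2->-8, delta=-10, new_sum=89+(-10)=79
Option E: A[6] 29->-18, delta=-47, new_sum=89+(-47)=42

Answer: B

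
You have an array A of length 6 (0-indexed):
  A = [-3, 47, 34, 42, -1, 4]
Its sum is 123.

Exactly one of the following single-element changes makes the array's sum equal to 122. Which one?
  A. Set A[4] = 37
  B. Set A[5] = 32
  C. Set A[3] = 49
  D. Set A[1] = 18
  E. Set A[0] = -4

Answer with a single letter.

Answer: E

Derivation:
Option A: A[4] -1->37, delta=38, new_sum=123+(38)=161
Option B: A[5] 4->32, delta=28, new_sum=123+(28)=151
Option C: A[3] 42->49, delta=7, new_sum=123+(7)=130
Option D: A[1] 47->18, delta=-29, new_sum=123+(-29)=94
Option E: A[0] -3->-4, delta=-1, new_sum=123+(-1)=122 <-- matches target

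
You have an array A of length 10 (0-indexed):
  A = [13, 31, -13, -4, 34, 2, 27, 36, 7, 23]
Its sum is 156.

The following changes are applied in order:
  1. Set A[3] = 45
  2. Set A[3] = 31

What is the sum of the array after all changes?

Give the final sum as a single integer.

Initial sum: 156
Change 1: A[3] -4 -> 45, delta = 49, sum = 205
Change 2: A[3] 45 -> 31, delta = -14, sum = 191

Answer: 191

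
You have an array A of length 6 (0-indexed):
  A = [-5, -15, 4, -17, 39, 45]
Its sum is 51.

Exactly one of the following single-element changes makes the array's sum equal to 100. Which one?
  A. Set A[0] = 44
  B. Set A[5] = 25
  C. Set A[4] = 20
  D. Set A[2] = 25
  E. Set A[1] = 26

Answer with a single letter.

Option A: A[0] -5->44, delta=49, new_sum=51+(49)=100 <-- matches target
Option B: A[5] 45->25, delta=-20, new_sum=51+(-20)=31
Option C: A[4] 39->20, delta=-19, new_sum=51+(-19)=32
Option D: A[2] 4->25, delta=21, new_sum=51+(21)=72
Option E: A[1] -15->26, delta=41, new_sum=51+(41)=92

Answer: A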